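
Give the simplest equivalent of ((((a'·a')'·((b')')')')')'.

((((a'·a')'·((b')')')')')'
= ((a'·a')'·((b')')')'   [double negation]
= a'·a'+(b')'   [De Morgan]
= a'+(b')'   [idempotence]
= a'+b   [double negation]

a'+b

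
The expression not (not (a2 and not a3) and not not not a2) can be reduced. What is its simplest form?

a2

not (not (a2 and not a3) and not not not a2)
= not (not (a2 and not a3) and not a2)
= a2 and not a3 or a2
= a2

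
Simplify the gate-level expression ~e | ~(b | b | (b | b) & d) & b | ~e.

~e | ~(b | b | (b | b) & d) & b | ~e
= ~e | ~(b | b) & b | ~e
= ~e | ~b & b | ~e
= ~e | ~e
= ~e

~e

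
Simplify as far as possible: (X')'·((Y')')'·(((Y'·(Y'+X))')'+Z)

(X')'·((Y')')'·(((Y'·(Y'+X))')'+Z)
= (X')'·((Y')')'·(((Y')')'+Z)   (absorption)
= (X')'·((Y')')'   (absorption)
= (X')'·Y'   (double negation)
= X·Y'   (double negation)

X·Y'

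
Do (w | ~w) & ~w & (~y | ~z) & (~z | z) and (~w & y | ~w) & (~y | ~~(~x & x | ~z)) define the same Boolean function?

Yes

E1: (w | ~w) & ~w & (~y | ~z) & (~z | z)
    = (w | ~w) & ~w & (~y | ~z)
    = ~w & (~y | ~z)
E2: (~w & y | ~w) & (~y | ~~(~x & x | ~z))
    = ~w & (~y | ~~(~x & x | ~z))
    = ~w & (~y | ~x & x | ~z)
    = ~w & (~y | ~z)
Both reduce to ~w & (~y | ~z), so they are equivalent.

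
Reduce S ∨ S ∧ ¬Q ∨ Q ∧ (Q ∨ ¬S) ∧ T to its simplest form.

S ∨ Q ∧ T

S ∨ S ∧ ¬Q ∨ Q ∧ (Q ∨ ¬S) ∧ T
= S ∨ S ∧ ¬Q ∨ Q ∧ T   (absorption)
= S ∨ Q ∧ T   (absorption)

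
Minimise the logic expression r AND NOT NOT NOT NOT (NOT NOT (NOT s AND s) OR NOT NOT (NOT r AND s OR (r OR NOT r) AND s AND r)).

r AND NOT NOT NOT NOT (NOT NOT (NOT s AND s) OR NOT NOT (NOT r AND s OR (r OR NOT r) AND s AND r))
= r AND NOT NOT (NOT NOT (NOT s AND s) OR NOT NOT (NOT r AND s OR (r OR NOT r) AND s AND r))   [double negation]
= r AND NOT (NOT (NOT s AND s) AND NOT (NOT r AND s OR (r OR NOT r) AND s AND r))   [De Morgan]
= r AND (NOT s AND s OR NOT r AND s OR (r OR NOT r) AND s AND r)   [De Morgan]
= r AND (NOT s AND s OR NOT r AND s OR s AND r)   [complement / identity]
= r AND (NOT s AND s OR s)   [distribution]
= r AND s   [complement / identity]

r AND s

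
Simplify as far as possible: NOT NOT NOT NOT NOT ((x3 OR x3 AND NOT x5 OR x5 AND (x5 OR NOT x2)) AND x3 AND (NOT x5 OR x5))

NOT NOT NOT NOT NOT ((x3 OR x3 AND NOT x5 OR x5 AND (x5 OR NOT x2)) AND x3 AND (NOT x5 OR x5))
= NOT NOT NOT NOT NOT ((x3 OR x3 AND NOT x5 OR x5 AND (x5 OR NOT x2)) AND x3)   [complement / identity]
= NOT NOT NOT NOT NOT ((x3 OR x5 AND (x5 OR NOT x2)) AND x3)   [absorption]
= NOT NOT NOT ((x3 OR x5 AND (x5 OR NOT x2)) AND x3)   [double negation]
= NOT ((x3 OR x5 AND (x5 OR NOT x2)) AND x3)   [double negation]
= NOT ((x3 OR x5) AND x3)   [absorption]
= NOT x3   [absorption]

NOT x3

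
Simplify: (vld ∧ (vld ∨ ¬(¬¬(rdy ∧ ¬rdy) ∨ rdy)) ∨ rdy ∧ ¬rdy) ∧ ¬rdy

(vld ∧ (vld ∨ ¬(¬¬(rdy ∧ ¬rdy) ∨ rdy)) ∨ rdy ∧ ¬rdy) ∧ ¬rdy
= (vld ∧ (vld ∨ ¬(rdy ∧ ¬rdy ∨ rdy)) ∨ rdy ∧ ¬rdy) ∧ ¬rdy   — double negation
= vld ∧ (vld ∨ ¬(rdy ∧ ¬rdy ∨ rdy)) ∧ ¬rdy   — complement / identity
= vld ∧ (vld ∨ ¬rdy) ∧ ¬rdy   — complement / identity
= vld ∧ ¬rdy   — absorption

vld ∧ ¬rdy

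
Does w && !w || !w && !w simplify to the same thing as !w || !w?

Yes

E1: w && !w || !w && !w
    = !w   [distribution]
E2: !w || !w
    = !w   [idempotence]
Both reduce to !w, so they are equivalent.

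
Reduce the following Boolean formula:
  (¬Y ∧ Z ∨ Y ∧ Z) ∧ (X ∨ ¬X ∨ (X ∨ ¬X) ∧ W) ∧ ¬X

Z ∧ ¬X

(¬Y ∧ Z ∨ Y ∧ Z) ∧ (X ∨ ¬X ∨ (X ∨ ¬X) ∧ W) ∧ ¬X
= (¬Y ∧ Z ∨ Y ∧ Z) ∧ (X ∨ ¬X) ∧ ¬X
= (¬Y ∧ Z ∨ Y ∧ Z) ∧ ¬X
= Z ∧ ¬X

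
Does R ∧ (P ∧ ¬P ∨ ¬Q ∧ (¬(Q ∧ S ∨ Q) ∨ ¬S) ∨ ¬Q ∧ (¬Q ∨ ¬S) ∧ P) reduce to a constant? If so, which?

R ∧ (P ∧ ¬P ∨ ¬Q ∧ (¬(Q ∧ S ∨ Q) ∨ ¬S) ∨ ¬Q ∧ (¬Q ∨ ¬S) ∧ P)
= R ∧ (P ∧ ¬P ∨ ¬Q ∧ (¬Q ∨ ¬S) ∨ ¬Q ∧ (¬Q ∨ ¬S) ∧ P)
= R ∧ (P ∧ ¬P ∨ ¬Q ∧ (¬Q ∨ ¬S))
= R ∧ ¬Q ∧ (¬Q ∨ ¬S)
= R ∧ ¬Q
This depends on Q, R, so it is not a constant.

no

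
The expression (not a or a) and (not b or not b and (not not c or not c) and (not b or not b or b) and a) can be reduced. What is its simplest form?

not b

(not a or a) and (not b or not b and (not not c or not c) and (not b or not b or b) and a)
= (not a or a) and (not b or not b and (not not c or not c) and (not b or b) and a)   [idempotence]
= (not a or a) and (not b or not b and (not not c or not c) and a)   [complement / identity]
= (not a or a) and (not b or not b and (c or not c) and a)   [double negation]
= (not a or a) and (not b or not b and a)   [complement / identity]
= not b or not b and a   [complement / identity]
= not b   [absorption]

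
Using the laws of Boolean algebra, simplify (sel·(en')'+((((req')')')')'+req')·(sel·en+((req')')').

(sel·(en')'+((((req')')')')'+req')·(sel·en+((req')')')
= (sel·en+((((req')')')')'+req')·(sel·en+((req')')')   — double negation
= (sel·en+((req')')'+req')·(sel·en+((req')')')   — double negation
= sel·en+((req')')'   — absorption
= sel·en+req'   — double negation

sel·en+req'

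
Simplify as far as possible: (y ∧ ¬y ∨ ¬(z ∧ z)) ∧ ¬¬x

¬z ∧ x

(y ∧ ¬y ∨ ¬(z ∧ z)) ∧ ¬¬x
= (y ∧ ¬y ∨ ¬z) ∧ ¬¬x   — idempotence
= ¬z ∧ ¬¬x   — complement / identity
= ¬z ∧ x   — double negation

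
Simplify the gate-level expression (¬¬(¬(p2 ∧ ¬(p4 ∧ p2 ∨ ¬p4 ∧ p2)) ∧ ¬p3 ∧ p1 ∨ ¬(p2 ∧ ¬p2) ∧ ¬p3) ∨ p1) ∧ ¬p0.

(¬p3 ∨ p1) ∧ ¬p0

(¬¬(¬(p2 ∧ ¬(p4 ∧ p2 ∨ ¬p4 ∧ p2)) ∧ ¬p3 ∧ p1 ∨ ¬(p2 ∧ ¬p2) ∧ ¬p3) ∨ p1) ∧ ¬p0
= (¬¬(¬(p2 ∧ ¬p2) ∧ ¬p3 ∧ p1 ∨ ¬(p2 ∧ ¬p2) ∧ ¬p3) ∨ p1) ∧ ¬p0   (distribution)
= (¬¬(¬(p2 ∧ ¬p2) ∧ ¬p3) ∨ p1) ∧ ¬p0   (absorption)
= (¬(p2 ∧ ¬p2 ∨ p3) ∨ p1) ∧ ¬p0   (De Morgan)
= (¬p3 ∨ p1) ∧ ¬p0   (complement / identity)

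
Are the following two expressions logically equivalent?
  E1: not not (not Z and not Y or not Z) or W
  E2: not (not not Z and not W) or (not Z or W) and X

E1: not not (not Z and not Y or not Z) or W
    = not Z and not Y or not Z or W   (double negation)
    = not Z or W   (absorption)
E2: not (not not Z and not W) or (not Z or W) and X
    = not Z or W or (not Z or W) and X   (De Morgan)
    = not Z or W   (absorption)
Both reduce to not Z or W, so they are equivalent.

Yes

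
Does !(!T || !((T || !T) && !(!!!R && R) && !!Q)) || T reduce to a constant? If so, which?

no

!(!T || !((T || !T) && !(!!!R && R) && !!Q)) || T
= !(!T || !((T || !T) && !(!R && R) && !!Q)) || T   [double negation]
= !(!T || !(!(!R && R) && !!Q)) || T   [complement / identity]
= !(!T || !R && R || !Q) || T   [De Morgan]
= !(!T || !Q) || T   [complement / identity]
= T && Q || T   [De Morgan]
= T   [absorption]
This depends on T, so it is not a constant.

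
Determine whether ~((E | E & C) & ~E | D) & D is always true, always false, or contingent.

~((E | E & C) & ~E | D) & D
= ~(E & ~E | D) & D
= ~D & D
= 0

always false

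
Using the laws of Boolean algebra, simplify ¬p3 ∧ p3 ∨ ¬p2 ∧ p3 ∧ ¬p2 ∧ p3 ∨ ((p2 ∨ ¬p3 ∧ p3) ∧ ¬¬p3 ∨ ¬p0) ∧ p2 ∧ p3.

¬p3 ∧ p3 ∨ ¬p2 ∧ p3 ∧ ¬p2 ∧ p3 ∨ ((p2 ∨ ¬p3 ∧ p3) ∧ ¬¬p3 ∨ ¬p0) ∧ p2 ∧ p3
= ¬p3 ∧ p3 ∨ ¬p2 ∧ p3 ∧ ¬p2 ∧ p3 ∨ (p2 ∧ ¬¬p3 ∨ ¬p0) ∧ p2 ∧ p3   — complement / identity
= ¬p3 ∧ p3 ∨ ¬p2 ∧ p3 ∧ ¬p2 ∧ p3 ∨ (p2 ∧ p3 ∨ ¬p0) ∧ p2 ∧ p3   — double negation
= ¬p3 ∧ p3 ∨ ¬p2 ∧ p3 ∧ ¬p2 ∧ p3 ∨ p2 ∧ p3   — absorption
= ¬p3 ∧ p3 ∨ ¬p2 ∧ p3 ∨ p2 ∧ p3   — idempotence
= ¬p2 ∧ p3 ∨ p2 ∧ p3   — complement / identity
= p3   — distribution

p3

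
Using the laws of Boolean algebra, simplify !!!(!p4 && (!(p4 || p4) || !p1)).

p4

!!!(!p4 && (!(p4 || p4) || !p1))
= !(!p4 && (!(p4 || p4) || !p1))   — double negation
= !(!p4 && (!p4 || !p1))   — idempotence
= !!p4   — absorption
= p4   — double negation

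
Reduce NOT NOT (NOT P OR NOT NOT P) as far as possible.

NOT NOT (NOT P OR NOT NOT P)
= NOT P OR NOT NOT P   (double negation)
= NOT P OR P   (double negation)
= TRUE   (complement)

TRUE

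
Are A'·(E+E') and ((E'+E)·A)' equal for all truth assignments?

Yes

E1: A'·(E+E')
    = A'   [complement / identity]
E2: ((E'+E)·A)'
    = A'   [complement / identity]
Both reduce to A', so they are equivalent.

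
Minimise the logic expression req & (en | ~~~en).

req

req & (en | ~~~en)
= req & (en | ~en)   [double negation]
= req   [complement / identity]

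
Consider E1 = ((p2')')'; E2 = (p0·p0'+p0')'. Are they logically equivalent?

No

E1: ((p2')')'
    = p2'   [double negation]
E2: (p0·p0'+p0')'
    = (p0')'   [complement / identity]
    = p0   [double negation]
These differ: at p0=0, p2=0, E1 = 1 but E2 = 0.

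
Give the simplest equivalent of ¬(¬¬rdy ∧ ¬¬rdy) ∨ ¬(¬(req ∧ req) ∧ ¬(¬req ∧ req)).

¬rdy ∨ req

¬(¬¬rdy ∧ ¬¬rdy) ∨ ¬(¬(req ∧ req) ∧ ¬(¬req ∧ req))
= ¬(¬¬rdy ∧ ¬¬rdy) ∨ req ∧ req ∨ ¬req ∧ req   — De Morgan
= ¬(¬¬rdy ∧ ¬¬rdy) ∨ req   — distribution
= ¬¬¬rdy ∨ req   — idempotence
= ¬rdy ∨ req   — double negation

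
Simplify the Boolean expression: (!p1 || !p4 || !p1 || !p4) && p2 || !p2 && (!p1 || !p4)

(!p1 || !p4 || !p1 || !p4) && p2 || !p2 && (!p1 || !p4)
= (!p1 || !p4) && p2 || !p2 && (!p1 || !p4)   — idempotence
= !p1 || !p4   — distribution

!p1 || !p4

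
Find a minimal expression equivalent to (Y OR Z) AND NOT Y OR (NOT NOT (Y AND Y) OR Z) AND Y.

(Y OR Z) AND NOT Y OR (NOT NOT (Y AND Y) OR Z) AND Y
= (Y OR Z) AND NOT Y OR (NOT NOT Y OR Z) AND Y   — idempotence
= (Y OR Z) AND NOT Y OR (Y OR Z) AND Y   — double negation
= Y OR Z   — distribution

Y OR Z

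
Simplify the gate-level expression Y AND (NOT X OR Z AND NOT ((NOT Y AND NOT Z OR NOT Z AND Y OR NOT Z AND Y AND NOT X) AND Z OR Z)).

Y AND (NOT X OR Z AND NOT ((NOT Y AND NOT Z OR NOT Z AND Y OR NOT Z AND Y AND NOT X) AND Z OR Z))
= Y AND (NOT X OR Z AND NOT ((NOT Y AND NOT Z OR NOT Z AND Y) AND Z OR Z))   [absorption]
= Y AND (NOT X OR Z AND NOT (NOT Z AND Z OR Z))   [distribution]
= Y AND (NOT X OR Z AND NOT Z)   [complement / identity]
= Y AND NOT X   [complement / identity]

Y AND NOT X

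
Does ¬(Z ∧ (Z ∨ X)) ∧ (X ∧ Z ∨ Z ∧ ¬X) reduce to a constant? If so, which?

yes, False

¬(Z ∧ (Z ∨ X)) ∧ (X ∧ Z ∨ Z ∧ ¬X)
= ¬(Z ∧ (Z ∨ X)) ∧ Z   (distribution)
= ¬Z ∧ Z   (absorption)
= False   (complement)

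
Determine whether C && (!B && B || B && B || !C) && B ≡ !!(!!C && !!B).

E1: C && (!B && B || B && B || !C) && B
    = C && (B || !C) && B   (distribution)
    = C && B   (absorption)
E2: !!(!!C && !!B)
    = !(!C || !B)   (De Morgan)
    = C && B   (De Morgan)
Both reduce to C && B, so they are equivalent.

Yes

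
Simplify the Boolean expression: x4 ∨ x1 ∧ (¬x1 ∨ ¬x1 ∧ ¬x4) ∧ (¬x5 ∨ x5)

x4

x4 ∨ x1 ∧ (¬x1 ∨ ¬x1 ∧ ¬x4) ∧ (¬x5 ∨ x5)
= x4 ∨ x1 ∧ (¬x1 ∨ ¬x1 ∧ ¬x4)   [complement / identity]
= x4 ∨ x1 ∧ ¬x1   [absorption]
= x4   [complement / identity]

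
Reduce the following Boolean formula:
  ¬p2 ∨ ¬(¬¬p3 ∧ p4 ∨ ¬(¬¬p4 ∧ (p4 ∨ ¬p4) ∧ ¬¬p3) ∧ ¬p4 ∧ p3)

¬p2 ∨ ¬(¬¬p3 ∧ p4 ∨ ¬(¬¬p4 ∧ (p4 ∨ ¬p4) ∧ ¬¬p3) ∧ ¬p4 ∧ p3)
= ¬p2 ∨ ¬(p3 ∧ p4 ∨ ¬(¬¬p4 ∧ (p4 ∨ ¬p4) ∧ ¬¬p3) ∧ ¬p4 ∧ p3)   (double negation)
= ¬p2 ∨ ¬(p3 ∧ p4 ∨ ¬(¬¬p4 ∧ ¬¬p3) ∧ ¬p4 ∧ p3)   (complement / identity)
= ¬p2 ∨ ¬(p3 ∧ p4 ∨ (¬p4 ∨ ¬p3) ∧ ¬p4 ∧ p3)   (De Morgan)
= ¬p2 ∨ ¬(p3 ∧ p4 ∨ ¬p4 ∧ p3)   (absorption)
= ¬p2 ∨ ¬p3   (distribution)

¬p2 ∨ ¬p3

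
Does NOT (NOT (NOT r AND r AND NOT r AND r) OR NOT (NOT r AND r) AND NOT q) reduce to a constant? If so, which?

NOT (NOT (NOT r AND r AND NOT r AND r) OR NOT (NOT r AND r) AND NOT q)
= NOT (NOT (NOT r AND r) OR NOT (NOT r AND r) AND NOT q)   — idempotence
= NOT NOT (NOT r AND r)   — absorption
= NOT r AND r   — double negation
= FALSE   — complement

yes, False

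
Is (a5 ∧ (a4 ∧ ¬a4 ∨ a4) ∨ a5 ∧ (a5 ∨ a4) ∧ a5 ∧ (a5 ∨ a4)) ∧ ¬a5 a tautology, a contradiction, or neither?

(a5 ∧ (a4 ∧ ¬a4 ∨ a4) ∨ a5 ∧ (a5 ∨ a4) ∧ a5 ∧ (a5 ∨ a4)) ∧ ¬a5
= (a5 ∧ (a4 ∧ ¬a4 ∨ a4) ∨ a5 ∧ (a5 ∨ a4)) ∧ ¬a5
= (a5 ∧ (a4 ∧ ¬a4 ∨ a4) ∨ a5) ∧ ¬a5
= (a5 ∧ a4 ∨ a5) ∧ ¬a5
= a5 ∧ ¬a5
= False

contradiction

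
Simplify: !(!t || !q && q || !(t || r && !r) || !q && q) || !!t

!(!t || !q && q || !(t || r && !r) || !q && q) || !!t
= !(!t || !q && q || !t || !q && q) || !!t   (complement / identity)
= !(!t || !q && q) || !!t   (idempotence)
= !!t || !!t   (complement / identity)
= !!t   (idempotence)
= t   (double negation)

t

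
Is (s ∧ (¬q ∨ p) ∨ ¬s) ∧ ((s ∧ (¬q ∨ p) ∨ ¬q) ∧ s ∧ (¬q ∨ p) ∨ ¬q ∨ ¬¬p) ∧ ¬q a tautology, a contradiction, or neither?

(s ∧ (¬q ∨ p) ∨ ¬s) ∧ ((s ∧ (¬q ∨ p) ∨ ¬q) ∧ s ∧ (¬q ∨ p) ∨ ¬q ∨ ¬¬p) ∧ ¬q
= (s ∧ (¬q ∨ p) ∨ ¬s) ∧ (s ∧ (¬q ∨ p) ∨ ¬q ∨ ¬¬p) ∧ ¬q   — absorption
= (s ∧ (¬q ∨ p) ∨ ¬s) ∧ (s ∧ (¬q ∨ p) ∨ ¬q ∨ p) ∧ ¬q   — double negation
= (¬s ∧ (¬q ∨ p) ∨ s ∧ (¬q ∨ p)) ∧ ¬q   — distribution
= (¬q ∨ p) ∧ ¬q   — distribution
= ¬q   — absorption
This depends on q, so it is not a constant.

neither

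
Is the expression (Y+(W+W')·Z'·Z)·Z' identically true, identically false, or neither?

(Y+(W+W')·Z'·Z)·Z'
= (Y+Z'·Z)·Z'
= Y·Z'
This depends on Y, Z, so it is not a constant.

neither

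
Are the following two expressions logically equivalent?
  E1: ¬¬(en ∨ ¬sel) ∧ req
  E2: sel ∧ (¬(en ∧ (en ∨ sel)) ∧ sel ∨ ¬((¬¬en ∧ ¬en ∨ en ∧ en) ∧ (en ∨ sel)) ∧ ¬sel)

E1: ¬¬(en ∨ ¬sel) ∧ req
    = (en ∨ ¬sel) ∧ req   — double negation
E2: sel ∧ (¬(en ∧ (en ∨ sel)) ∧ sel ∨ ¬((¬¬en ∧ ¬en ∨ en ∧ en) ∧ (en ∨ sel)) ∧ ¬sel)
    = sel ∧ (¬(en ∧ (en ∨ sel)) ∧ sel ∨ ¬((en ∧ ¬en ∨ en ∧ en) ∧ (en ∨ sel)) ∧ ¬sel)   — double negation
    = sel ∧ (¬(en ∧ (en ∨ sel)) ∧ sel ∨ ¬(en ∧ (en ∨ sel)) ∧ ¬sel)   — distribution
    = sel ∧ ¬(en ∧ (en ∨ sel))   — distribution
    = sel ∧ ¬en   — absorption
These differ: at en=0, req=1, sel=0, E1 = 1 but E2 = 0.

No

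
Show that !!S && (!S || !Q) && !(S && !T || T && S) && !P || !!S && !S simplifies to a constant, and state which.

false

!!S && (!S || !Q) && !(S && !T || T && S) && !P || !!S && !S
= !!S && (!S || !Q) && !S && !P || !!S && !S   (distribution)
= !!S && !S && !P || !!S && !S   (absorption)
= !!S && !S   (absorption)
= S && !S   (double negation)
= false   (complement)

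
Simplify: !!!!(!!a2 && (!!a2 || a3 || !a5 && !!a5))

!!!!(!!a2 && (!!a2 || a3 || !a5 && !!a5))
= !!!!(!!a2 && (!!a2 || a3 || !a5 && a5))   — double negation
= !!!!(!!a2 && (!!a2 || a3))   — complement / identity
= !!!!!!a2   — absorption
= !!!!a2   — double negation
= !!a2   — double negation
= a2   — double negation

a2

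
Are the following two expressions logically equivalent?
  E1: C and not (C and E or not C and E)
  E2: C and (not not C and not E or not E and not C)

Yes

E1: C and not (C and E or not C and E)
    = C and not E   [distribution]
E2: C and (not not C and not E or not E and not C)
    = C and (C and not E or not E and not C)   [double negation]
    = C and not E   [distribution]
Both reduce to C and not E, so they are equivalent.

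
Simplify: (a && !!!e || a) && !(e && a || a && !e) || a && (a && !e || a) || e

a || e

(a && !!!e || a) && !(e && a || a && !e) || a && (a && !e || a) || e
= (a && !!!e || a) && !a || a && (a && !e || a) || e   — distribution
= (a && !e || a) && !a || a && (a && !e || a) || e   — double negation
= a && !e || a || e   — distribution
= a || e   — absorption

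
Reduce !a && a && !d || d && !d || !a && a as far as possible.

false

!a && a && !d || d && !d || !a && a
= !a && a && !d || !a && a
= !a && a
= false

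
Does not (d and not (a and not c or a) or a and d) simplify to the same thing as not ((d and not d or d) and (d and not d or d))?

Yes

E1: not (d and not (a and not c or a) or a and d)
    = not (d and not a or a and d)   [absorption]
    = not d   [distribution]
E2: not ((d and not d or d) and (d and not d or d))
    = not (d and not d or d)   [idempotence]
    = not d   [complement / identity]
Both reduce to not d, so they are equivalent.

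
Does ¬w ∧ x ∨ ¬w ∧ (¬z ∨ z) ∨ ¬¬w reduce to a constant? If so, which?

yes, True

¬w ∧ x ∨ ¬w ∧ (¬z ∨ z) ∨ ¬¬w
= ¬w ∧ x ∨ ¬w ∨ ¬¬w   (complement / identity)
= ¬w ∧ x ∨ ¬w ∨ w   (double negation)
= ¬w ∨ w   (absorption)
= True   (complement)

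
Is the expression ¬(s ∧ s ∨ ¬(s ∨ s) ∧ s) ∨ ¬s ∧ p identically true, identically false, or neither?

¬(s ∧ s ∨ ¬(s ∨ s) ∧ s) ∨ ¬s ∧ p
= ¬(s ∧ s ∨ ¬s ∧ s) ∨ ¬s ∧ p
= ¬s ∨ ¬s ∧ p
= ¬s
This depends on s, so it is not a constant.

neither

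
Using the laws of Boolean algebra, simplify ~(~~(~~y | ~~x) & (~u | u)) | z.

~(~~(~~y | ~~x) & (~u | u)) | z
= ~~~(~~y | ~~x) | z
= ~~(~y & ~x) | z
= ~y & ~x | z

~y & ~x | z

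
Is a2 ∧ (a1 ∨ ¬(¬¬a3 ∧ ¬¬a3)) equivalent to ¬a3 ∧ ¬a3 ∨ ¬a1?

No

E1: a2 ∧ (a1 ∨ ¬(¬¬a3 ∧ ¬¬a3))
    = a2 ∧ (a1 ∨ ¬¬¬a3)   [idempotence]
    = a2 ∧ (a1 ∨ ¬a3)   [double negation]
E2: ¬a3 ∧ ¬a3 ∨ ¬a1
    = ¬a3 ∨ ¬a1   [idempotence]
These differ: at a1=0, a2=0, a3=1, E1 = 0 but E2 = 1.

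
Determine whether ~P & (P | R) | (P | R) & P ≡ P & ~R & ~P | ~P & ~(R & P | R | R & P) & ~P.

E1: ~P & (P | R) | (P | R) & P
    = P | R   (distribution)
E2: P & ~R & ~P | ~P & ~(R & P | R | R & P) & ~P
    = P & ~R & ~P | ~P & ~(R | R & P) & ~P   (absorption)
    = P & ~R & ~P | ~P & ~R & ~P   (absorption)
    = ~R & ~P   (distribution)
These differ: at P=1, R=0, E1 = 1 but E2 = 0.

No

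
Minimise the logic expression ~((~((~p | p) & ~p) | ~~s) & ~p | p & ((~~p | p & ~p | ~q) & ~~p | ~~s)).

~p & ~s

~((~((~p | p) & ~p) | ~~s) & ~p | p & ((~~p | p & ~p | ~q) & ~~p | ~~s))
= ~((~((~p | p) & ~p) | ~~s) & ~p | p & ((~~p | ~q) & ~~p | ~~s))   — complement / identity
= ~((~((~p | p) & ~p) | ~~s) & ~p | p & (~~p | ~~s))   — absorption
= ~((~~p | ~~s) & ~p | p & (~~p | ~~s))   — complement / identity
= ~(~~p | ~~s)   — distribution
= ~p & ~s   — De Morgan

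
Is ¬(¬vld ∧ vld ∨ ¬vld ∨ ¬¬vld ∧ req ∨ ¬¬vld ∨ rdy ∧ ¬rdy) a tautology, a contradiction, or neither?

¬(¬vld ∧ vld ∨ ¬vld ∨ ¬¬vld ∧ req ∨ ¬¬vld ∨ rdy ∧ ¬rdy)
= ¬(¬vld ∨ ¬¬vld ∧ req ∨ ¬¬vld ∨ rdy ∧ ¬rdy)
= ¬(¬vld ∨ ¬¬vld ∧ req ∨ ¬¬vld)
= ¬(¬vld ∨ ¬¬vld)
= vld ∧ ¬vld
= False

contradiction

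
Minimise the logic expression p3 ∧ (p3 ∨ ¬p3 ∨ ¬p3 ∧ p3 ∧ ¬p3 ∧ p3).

p3 ∧ (p3 ∨ ¬p3 ∨ ¬p3 ∧ p3 ∧ ¬p3 ∧ p3)
= p3 ∧ (p3 ∨ ¬p3 ∨ ¬p3 ∧ p3)
= p3 ∧ (p3 ∨ ¬p3)
= p3

p3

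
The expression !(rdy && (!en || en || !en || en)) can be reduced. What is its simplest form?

!(rdy && (!en || en || !en || en))
= !(rdy && (!en || en))   [idempotence]
= !rdy   [complement / identity]

!rdy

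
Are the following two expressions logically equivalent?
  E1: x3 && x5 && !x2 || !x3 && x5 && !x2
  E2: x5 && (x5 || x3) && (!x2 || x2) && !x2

E1: x3 && x5 && !x2 || !x3 && x5 && !x2
    = x5 && !x2
E2: x5 && (x5 || x3) && (!x2 || x2) && !x2
    = x5 && (!x2 || x2) && !x2
    = x5 && !x2
Both reduce to x5 && !x2, so they are equivalent.

Yes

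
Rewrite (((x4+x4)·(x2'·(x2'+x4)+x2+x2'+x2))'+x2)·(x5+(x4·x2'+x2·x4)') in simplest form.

(((x4+x4)·(x2'·(x2'+x4)+x2+x2'+x2))'+x2)·(x5+(x4·x2'+x2·x4)')
= (((x4+x4)·(x2'+x2+x2'+x2))'+x2)·(x5+(x4·x2'+x2·x4)')   [absorption]
= ((x4·(x2'+x2+x2'+x2))'+x2)·(x5+(x4·x2'+x2·x4)')   [idempotence]
= ((x4·(x2'+x2+x2'+x2))'+x2)·(x5+(x4·(x2'+x2))')   [distribution]
= ((x4·(x2'+x2))'+x2)·(x5+(x4·(x2'+x2))')   [idempotence]
= (x4·(x2'+x2))'+x2·x5   [distribution]
= x4'+x2·x5   [complement / identity]

x4'+x2·x5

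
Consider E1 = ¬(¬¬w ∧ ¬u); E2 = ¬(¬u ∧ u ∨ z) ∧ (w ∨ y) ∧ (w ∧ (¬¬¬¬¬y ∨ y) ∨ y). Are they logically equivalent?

No

E1: ¬(¬¬w ∧ ¬u)
    = ¬w ∨ u   [De Morgan]
E2: ¬(¬u ∧ u ∨ z) ∧ (w ∨ y) ∧ (w ∧ (¬¬¬¬¬y ∨ y) ∨ y)
    = ¬(¬u ∧ u ∨ z) ∧ (w ∨ y) ∧ (w ∧ (¬¬¬y ∨ y) ∨ y)   [double negation]
    = ¬(¬u ∧ u ∨ z) ∧ (w ∨ y) ∧ (w ∧ (¬y ∨ y) ∨ y)   [double negation]
    = ¬(¬u ∧ u ∨ z) ∧ (w ∨ y) ∧ (w ∨ y)   [complement / identity]
    = ¬z ∧ (w ∨ y) ∧ (w ∨ y)   [complement / identity]
    = ¬z ∧ (w ∨ y)   [idempotence]
These differ: at u=0, w=0, y=0, z=1, E1 = 1 but E2 = 0.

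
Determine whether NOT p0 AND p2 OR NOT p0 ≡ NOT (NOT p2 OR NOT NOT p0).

No

E1: NOT p0 AND p2 OR NOT p0
    = NOT p0
E2: NOT (NOT p2 OR NOT NOT p0)
    = p2 AND NOT p0
These differ: at p0=0, p2=0, E1 = 1 but E2 = 0.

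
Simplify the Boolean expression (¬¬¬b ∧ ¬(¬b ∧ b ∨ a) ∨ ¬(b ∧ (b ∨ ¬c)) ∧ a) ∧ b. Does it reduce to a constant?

(¬¬¬b ∧ ¬(¬b ∧ b ∨ a) ∨ ¬(b ∧ (b ∨ ¬c)) ∧ a) ∧ b
= (¬¬¬b ∧ ¬(¬b ∧ b ∨ a) ∨ ¬b ∧ a) ∧ b
= (¬b ∧ ¬(¬b ∧ b ∨ a) ∨ ¬b ∧ a) ∧ b
= (¬b ∧ ¬a ∨ ¬b ∧ a) ∧ b
= ¬b ∧ b
= False

False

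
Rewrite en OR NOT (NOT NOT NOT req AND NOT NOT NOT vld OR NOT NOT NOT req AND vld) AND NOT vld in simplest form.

en OR NOT (NOT NOT NOT req AND NOT NOT NOT vld OR NOT NOT NOT req AND vld) AND NOT vld
= en OR NOT (NOT NOT NOT req AND NOT vld OR NOT NOT NOT req AND vld) AND NOT vld   — double negation
= en OR NOT NOT NOT NOT req AND NOT vld   — distribution
= en OR NOT NOT req AND NOT vld   — double negation
= en OR req AND NOT vld   — double negation

en OR req AND NOT vld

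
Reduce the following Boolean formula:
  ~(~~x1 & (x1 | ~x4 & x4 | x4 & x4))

~(~~x1 & (x1 | ~x4 & x4 | x4 & x4))
= ~(~~x1 & (x1 | x4))
= ~(x1 & (x1 | x4))
= ~x1

~x1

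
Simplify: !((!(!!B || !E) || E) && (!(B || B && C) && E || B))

!E

!((!(!!B || !E) || E) && (!(B || B && C) && E || B))
= !((!(!!B || !E) || E) && (!B && E || B))   [absorption]
= !((!B && E || E) && (!B && E || B))   [De Morgan]
= !(E && B || !B && E)   [distribution]
= !E   [distribution]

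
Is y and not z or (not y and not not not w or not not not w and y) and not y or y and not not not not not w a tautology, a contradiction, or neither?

y and not z or (not y and not not not w or not not not w and y) and not y or y and not not not not not w
= y and not z or (not y and not not not w or not not not w and y) and not y or y and not not not w
= y and not z or not not not w and not y or y and not not not w
= y and not z or not not not w
= y and not z or not w
This depends on w, y, z, so it is not a constant.

neither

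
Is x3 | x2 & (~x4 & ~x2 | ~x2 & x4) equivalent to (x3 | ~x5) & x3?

Yes

E1: x3 | x2 & (~x4 & ~x2 | ~x2 & x4)
    = x3 | x2 & ~x2
    = x3
E2: (x3 | ~x5) & x3
    = x3
Both reduce to x3, so they are equivalent.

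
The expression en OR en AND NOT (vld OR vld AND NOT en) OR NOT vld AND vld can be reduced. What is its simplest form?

en

en OR en AND NOT (vld OR vld AND NOT en) OR NOT vld AND vld
= en OR en AND NOT vld OR NOT vld AND vld   (absorption)
= en OR NOT vld AND vld   (absorption)
= en   (complement / identity)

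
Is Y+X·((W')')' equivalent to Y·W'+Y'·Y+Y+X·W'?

Yes

E1: Y+X·((W')')'
    = Y+X·W'   — double negation
E2: Y·W'+Y'·Y+Y+X·W'
    = Y·W'+Y+X·W'   — complement / identity
    = Y+X·W'   — absorption
Both reduce to Y+X·W', so they are equivalent.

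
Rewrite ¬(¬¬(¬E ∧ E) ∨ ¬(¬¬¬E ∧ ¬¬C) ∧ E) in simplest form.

¬(¬¬(¬E ∧ E) ∨ ¬(¬¬¬E ∧ ¬¬C) ∧ E)
= ¬(¬E ∧ E ∨ ¬(¬¬¬E ∧ ¬¬C) ∧ E)   — double negation
= ¬(¬E ∧ E ∨ (¬¬E ∨ ¬C) ∧ E)   — De Morgan
= ¬((¬¬E ∨ ¬C) ∧ E)   — complement / identity
= ¬((E ∨ ¬C) ∧ E)   — double negation
= ¬E   — absorption

¬E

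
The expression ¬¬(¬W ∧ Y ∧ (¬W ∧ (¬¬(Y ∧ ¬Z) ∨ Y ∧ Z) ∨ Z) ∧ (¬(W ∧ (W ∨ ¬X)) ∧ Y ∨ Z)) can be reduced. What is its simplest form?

¬W ∧ Y

¬¬(¬W ∧ Y ∧ (¬W ∧ (¬¬(Y ∧ ¬Z) ∨ Y ∧ Z) ∨ Z) ∧ (¬(W ∧ (W ∨ ¬X)) ∧ Y ∨ Z))
= ¬¬(¬W ∧ Y ∧ (¬W ∧ (Y ∧ ¬Z ∨ Y ∧ Z) ∨ Z) ∧ (¬(W ∧ (W ∨ ¬X)) ∧ Y ∨ Z))   [double negation]
= ¬¬(¬W ∧ Y ∧ (¬W ∧ (Y ∧ ¬Z ∨ Y ∧ Z) ∨ Z) ∧ (¬W ∧ Y ∨ Z))   [absorption]
= ¬¬(¬W ∧ Y ∧ (¬W ∧ Y ∨ Z) ∧ (¬W ∧ Y ∨ Z))   [distribution]
= ¬¬(¬W ∧ Y ∧ (¬W ∧ Y ∨ Z))   [idempotence]
= ¬¬(¬W ∧ Y)   [absorption]
= ¬W ∧ Y   [double negation]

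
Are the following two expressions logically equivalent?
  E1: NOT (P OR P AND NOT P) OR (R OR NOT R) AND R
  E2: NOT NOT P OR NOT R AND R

E1: NOT (P OR P AND NOT P) OR (R OR NOT R) AND R
    = NOT (P OR P AND NOT P) OR R   — complement / identity
    = NOT P OR R   — complement / identity
E2: NOT NOT P OR NOT R AND R
    = NOT NOT P   — complement / identity
    = P   — double negation
These differ: at P=0, R=0, E1 = 1 but E2 = 0.

No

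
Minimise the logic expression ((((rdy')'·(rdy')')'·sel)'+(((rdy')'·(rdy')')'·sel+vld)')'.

rdy'·sel

((((rdy')'·(rdy')')'·sel)'+(((rdy')'·(rdy')')'·sel+vld)')'
= ((rdy')'·(rdy')')'·sel·(((rdy')'·(rdy')')'·sel+vld)   [De Morgan]
= ((rdy')'·(rdy')')'·sel   [absorption]
= (rdy'+rdy')·sel   [De Morgan]
= rdy'·sel   [idempotence]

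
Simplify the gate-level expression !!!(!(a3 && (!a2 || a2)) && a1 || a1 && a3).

!!!(!(a3 && (!a2 || a2)) && a1 || a1 && a3)
= !!!(!a3 && a1 || a1 && a3)
= !(!a3 && a1 || a1 && a3)
= !a1

!a1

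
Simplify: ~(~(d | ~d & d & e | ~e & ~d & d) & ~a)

d | a

~(~(d | ~d & d & e | ~e & ~d & d) & ~a)
= ~(~(d | ~d & d) & ~a)
= ~(~d & ~a)
= d | a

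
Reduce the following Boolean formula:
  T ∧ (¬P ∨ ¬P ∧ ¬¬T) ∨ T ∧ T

T

T ∧ (¬P ∨ ¬P ∧ ¬¬T) ∨ T ∧ T
= T ∧ (¬P ∨ ¬P ∧ T) ∨ T ∧ T
= T ∧ ¬P ∨ T ∧ T
= T ∧ ¬P ∨ T
= T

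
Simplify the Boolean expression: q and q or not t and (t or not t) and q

q and q or not t and (t or not t) and q
= (q or not t and (t or not t)) and q
= (q or not t) and q
= q

q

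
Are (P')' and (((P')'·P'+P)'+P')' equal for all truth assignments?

E1: (P')'
    = P   [double negation]
E2: (((P')'·P'+P)'+P')'
    = ((P')'·P'+P)·P   [De Morgan]
    = (P·P'+P)·P   [double negation]
    = P·P   [complement / identity]
    = P   [idempotence]
Both reduce to P, so they are equivalent.

Yes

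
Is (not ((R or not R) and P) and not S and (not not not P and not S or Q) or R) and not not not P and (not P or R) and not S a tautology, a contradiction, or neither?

neither

(not ((R or not R) and P) and not S and (not not not P and not S or Q) or R) and not not not P and (not P or R) and not S
= (not ((R or not R) and P) and not S and (not not not P and not S or Q) or R) and not P and (not P or R) and not S   (double negation)
= (not P and not S and (not not not P and not S or Q) or R) and not P and (not P or R) and not S   (complement / identity)
= (not P and not S and (not P and not S or Q) or R) and not P and (not P or R) and not S   (double negation)
= (not P and not S and (not P and not S or Q) or R) and not P and not S   (absorption)
= (not P and not S or R) and not P and not S   (absorption)
= not P and not S   (absorption)
This depends on P, S, so it is not a constant.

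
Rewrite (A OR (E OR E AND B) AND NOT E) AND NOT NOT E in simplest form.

(A OR (E OR E AND B) AND NOT E) AND NOT NOT E
= (A OR E AND NOT E) AND NOT NOT E   [absorption]
= A AND NOT NOT E   [complement / identity]
= A AND E   [double negation]

A AND E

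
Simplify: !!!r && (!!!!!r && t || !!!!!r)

!!!r && (!!!!!r && t || !!!!!r)
= !!!r && !!!!!r
= !!!r && !!!r
= !!!r
= !r

!r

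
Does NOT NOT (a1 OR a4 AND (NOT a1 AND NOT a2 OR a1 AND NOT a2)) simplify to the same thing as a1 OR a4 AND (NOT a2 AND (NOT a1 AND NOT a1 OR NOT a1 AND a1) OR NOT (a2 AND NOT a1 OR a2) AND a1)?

Yes

E1: NOT NOT (a1 OR a4 AND (NOT a1 AND NOT a2 OR a1 AND NOT a2))
    = NOT NOT (a1 OR a4 AND NOT a2)   — distribution
    = a1 OR a4 AND NOT a2   — double negation
E2: a1 OR a4 AND (NOT a2 AND (NOT a1 AND NOT a1 OR NOT a1 AND a1) OR NOT (a2 AND NOT a1 OR a2) AND a1)
    = a1 OR a4 AND (NOT a2 AND NOT a1 OR NOT (a2 AND NOT a1 OR a2) AND a1)   — distribution
    = a1 OR a4 AND (NOT a2 AND NOT a1 OR NOT a2 AND a1)   — absorption
    = a1 OR a4 AND NOT a2   — distribution
Both reduce to a1 OR a4 AND NOT a2, so they are equivalent.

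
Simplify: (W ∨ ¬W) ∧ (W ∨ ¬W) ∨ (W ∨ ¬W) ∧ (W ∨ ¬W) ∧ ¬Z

(W ∨ ¬W) ∧ (W ∨ ¬W) ∨ (W ∨ ¬W) ∧ (W ∨ ¬W) ∧ ¬Z
= (W ∨ ¬W) ∧ (W ∨ ¬W)   (absorption)
= W ∨ ¬W   (idempotence)
= True   (complement)

True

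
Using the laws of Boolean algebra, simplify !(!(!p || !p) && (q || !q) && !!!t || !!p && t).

!(!(!p || !p) && (q || !q) && !!!t || !!p && t)
= !(!(!p || !p) && !!!t || !!p && t)   [complement / identity]
= !(!(!p || !p) && !t || !!p && t)   [double negation]
= !(!!p && !t || !!p && t)   [idempotence]
= !!!p   [distribution]
= !p   [double negation]

!p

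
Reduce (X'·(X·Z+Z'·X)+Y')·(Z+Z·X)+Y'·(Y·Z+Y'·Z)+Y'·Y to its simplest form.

(X'·(X·Z+Z'·X)+Y')·(Z+Z·X)+Y'·(Y·Z+Y'·Z)+Y'·Y
= (X'·(X·Z+Z'·X)+Y')·Z+Y'·(Y·Z+Y'·Z)+Y'·Y   — absorption
= (X'·X+Y')·Z+Y'·(Y·Z+Y'·Z)+Y'·Y   — distribution
= Y'·Z+Y'·(Y·Z+Y'·Z)+Y'·Y   — complement / identity
= Y'·Z+Y'·(Y·Z+Y'·Z)   — complement / identity
= Y'·Z+Y'·Z   — distribution
= Y'·Z   — idempotence

Y'·Z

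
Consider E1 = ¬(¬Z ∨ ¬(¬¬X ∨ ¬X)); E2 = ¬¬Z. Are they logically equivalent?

Yes

E1: ¬(¬Z ∨ ¬(¬¬X ∨ ¬X))
    = ¬(¬Z ∨ ¬X ∧ X)
    = ¬¬Z
    = Z
E2: ¬¬Z
    = Z
Both reduce to Z, so they are equivalent.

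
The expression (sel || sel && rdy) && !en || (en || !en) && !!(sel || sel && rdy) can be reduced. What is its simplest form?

sel

(sel || sel && rdy) && !en || (en || !en) && !!(sel || sel && rdy)
= (sel || sel && rdy) && !en || !!(sel || sel && rdy)   (complement / identity)
= (sel || sel && rdy) && !en || sel || sel && rdy   (double negation)
= sel || sel && rdy   (absorption)
= sel   (absorption)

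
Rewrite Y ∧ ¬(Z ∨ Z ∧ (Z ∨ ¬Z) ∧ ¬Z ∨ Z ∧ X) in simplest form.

Y ∧ ¬(Z ∨ Z ∧ (Z ∨ ¬Z) ∧ ¬Z ∨ Z ∧ X)
= Y ∧ ¬(Z ∨ Z ∧ ¬Z ∨ Z ∧ X)
= Y ∧ ¬(Z ∨ Z ∧ X)
= Y ∧ ¬Z

Y ∧ ¬Z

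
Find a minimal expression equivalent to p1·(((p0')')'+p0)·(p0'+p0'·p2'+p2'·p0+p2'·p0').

p1·(((p0')')'+p0)·(p0'+p0'·p2'+p2'·p0+p2'·p0')
= p1·(p0'+p0)·(p0'+p0'·p2'+p2'·p0+p2'·p0')
= p1·(p0'+p0)·(p0'+p0'·p2'+p2')
= p1·(p0'+p0'·p2'+p2')
= p1·(p0'+p2')

p1·(p0'+p2')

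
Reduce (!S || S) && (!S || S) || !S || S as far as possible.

(!S || S) && (!S || S) || !S || S
= !S || S || !S || S   (idempotence)
= !S || S   (idempotence)
= true   (complement)

true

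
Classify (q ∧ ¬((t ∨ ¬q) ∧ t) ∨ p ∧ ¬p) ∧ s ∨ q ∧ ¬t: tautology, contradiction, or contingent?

(q ∧ ¬((t ∨ ¬q) ∧ t) ∨ p ∧ ¬p) ∧ s ∨ q ∧ ¬t
= (q ∧ ¬t ∨ p ∧ ¬p) ∧ s ∨ q ∧ ¬t   — absorption
= q ∧ ¬t ∧ s ∨ q ∧ ¬t   — complement / identity
= q ∧ ¬t   — absorption
This depends on q, t, so it is not a constant.

contingent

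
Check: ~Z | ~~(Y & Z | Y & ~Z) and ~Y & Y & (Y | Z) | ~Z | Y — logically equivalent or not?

E1: ~Z | ~~(Y & Z | Y & ~Z)
    = ~Z | Y & Z | Y & ~Z
    = ~Z | Y
E2: ~Y & Y & (Y | Z) | ~Z | Y
    = ~Y & Y | ~Z | Y
    = ~Z | Y
Both reduce to ~Z | Y, so they are equivalent.

Yes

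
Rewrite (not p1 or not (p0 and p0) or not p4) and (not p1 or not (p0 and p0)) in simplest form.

not p1 or not p0

(not p1 or not (p0 and p0) or not p4) and (not p1 or not (p0 and p0))
= not p1 or not (p0 and p0)   (absorption)
= not p1 or not p0   (idempotence)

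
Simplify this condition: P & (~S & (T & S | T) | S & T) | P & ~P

P & T

P & (~S & (T & S | T) | S & T) | P & ~P
= P & (~S & (T & S | T) | S & T)   (complement / identity)
= P & (~S & T | S & T)   (absorption)
= P & T   (distribution)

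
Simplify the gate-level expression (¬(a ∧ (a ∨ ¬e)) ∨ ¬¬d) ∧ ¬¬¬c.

(¬(a ∧ (a ∨ ¬e)) ∨ ¬¬d) ∧ ¬¬¬c
= (¬a ∨ ¬¬d) ∧ ¬¬¬c
= (¬a ∨ d) ∧ ¬¬¬c
= (¬a ∨ d) ∧ ¬c

(¬a ∨ d) ∧ ¬c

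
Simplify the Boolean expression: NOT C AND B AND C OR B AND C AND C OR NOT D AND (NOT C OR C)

NOT C AND B AND C OR B AND C AND C OR NOT D AND (NOT C OR C)
= NOT C AND B AND C OR B AND C AND C OR NOT D   (complement / identity)
= B AND C OR NOT D   (distribution)

B AND C OR NOT D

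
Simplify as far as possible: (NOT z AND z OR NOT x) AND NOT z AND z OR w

w

(NOT z AND z OR NOT x) AND NOT z AND z OR w
= NOT z AND z OR w
= w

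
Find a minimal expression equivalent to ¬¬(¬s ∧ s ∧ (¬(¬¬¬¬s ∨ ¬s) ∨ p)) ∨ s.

¬¬(¬s ∧ s ∧ (¬(¬¬¬¬s ∨ ¬s) ∨ p)) ∨ s
= ¬¬(¬s ∧ s ∧ (¬¬¬s ∧ s ∨ p)) ∨ s   (De Morgan)
= ¬¬(¬s ∧ s ∧ (¬s ∧ s ∨ p)) ∨ s   (double negation)
= ¬¬(¬s ∧ s) ∨ s   (absorption)
= ¬s ∧ s ∨ s   (double negation)
= s   (complement / identity)

s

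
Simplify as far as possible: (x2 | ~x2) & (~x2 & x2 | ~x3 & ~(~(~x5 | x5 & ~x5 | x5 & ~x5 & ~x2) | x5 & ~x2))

~x3 & ~x5

(x2 | ~x2) & (~x2 & x2 | ~x3 & ~(~(~x5 | x5 & ~x5 | x5 & ~x5 & ~x2) | x5 & ~x2))
= (x2 | ~x2) & (~x2 & x2 | ~x3 & ~(~(~x5 | x5 & ~x5) | x5 & ~x2))   [absorption]
= ~x2 & x2 | ~x3 & ~(~(~x5 | x5 & ~x5) | x5 & ~x2)   [complement / identity]
= ~x2 & x2 | ~x3 & ~(~~x5 | x5 & ~x2)   [complement / identity]
= ~x2 & x2 | ~x3 & ~(x5 | x5 & ~x2)   [double negation]
= ~x2 & x2 | ~x3 & ~x5   [absorption]
= ~x3 & ~x5   [complement / identity]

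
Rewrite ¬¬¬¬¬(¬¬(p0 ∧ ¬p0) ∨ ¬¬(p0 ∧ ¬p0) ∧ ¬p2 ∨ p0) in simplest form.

¬¬¬¬¬(¬¬(p0 ∧ ¬p0) ∨ ¬¬(p0 ∧ ¬p0) ∧ ¬p2 ∨ p0)
= ¬¬¬(¬¬(p0 ∧ ¬p0) ∨ ¬¬(p0 ∧ ¬p0) ∧ ¬p2 ∨ p0)   — double negation
= ¬¬¬(¬¬(p0 ∧ ¬p0) ∨ p0)   — absorption
= ¬¬¬(p0 ∧ ¬p0 ∨ p0)   — double negation
= ¬¬¬p0   — complement / identity
= ¬p0   — double negation

¬p0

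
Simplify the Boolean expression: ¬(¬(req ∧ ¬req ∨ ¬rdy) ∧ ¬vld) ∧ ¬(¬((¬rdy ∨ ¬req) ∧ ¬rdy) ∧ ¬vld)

¬(¬(req ∧ ¬req ∨ ¬rdy) ∧ ¬vld) ∧ ¬(¬((¬rdy ∨ ¬req) ∧ ¬rdy) ∧ ¬vld)
= ¬(¬(req ∧ ¬req ∨ ¬rdy) ∧ ¬vld) ∧ ¬(¬¬rdy ∧ ¬vld)   [absorption]
= ¬(¬¬rdy ∧ ¬vld) ∧ ¬(¬¬rdy ∧ ¬vld)   [complement / identity]
= ¬(¬¬rdy ∧ ¬vld)   [idempotence]
= ¬rdy ∨ vld   [De Morgan]

¬rdy ∨ vld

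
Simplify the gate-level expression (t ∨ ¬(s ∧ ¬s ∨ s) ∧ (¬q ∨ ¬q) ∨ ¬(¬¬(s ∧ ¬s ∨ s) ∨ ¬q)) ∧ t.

(t ∨ ¬(s ∧ ¬s ∨ s) ∧ (¬q ∨ ¬q) ∨ ¬(¬¬(s ∧ ¬s ∨ s) ∨ ¬q)) ∧ t
= (t ∨ ¬(s ∧ ¬s ∨ s) ∧ ¬q ∨ ¬(¬¬(s ∧ ¬s ∨ s) ∨ ¬q)) ∧ t   (idempotence)
= (t ∨ ¬(s ∧ ¬s ∨ s) ∧ ¬q ∨ ¬(s ∧ ¬s ∨ s) ∧ q) ∧ t   (De Morgan)
= (t ∨ ¬(s ∧ ¬s ∨ s)) ∧ t   (distribution)
= (t ∨ ¬s) ∧ t   (complement / identity)
= t   (absorption)

t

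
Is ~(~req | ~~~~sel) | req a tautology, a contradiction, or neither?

~(~req | ~~~~sel) | req
= ~(~req | ~~sel) | req   — double negation
= req & ~sel | req   — De Morgan
= req   — absorption
This depends on req, so it is not a constant.

neither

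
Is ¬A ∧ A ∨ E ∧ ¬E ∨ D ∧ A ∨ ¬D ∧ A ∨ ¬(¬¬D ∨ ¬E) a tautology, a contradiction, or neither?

¬A ∧ A ∨ E ∧ ¬E ∨ D ∧ A ∨ ¬D ∧ A ∨ ¬(¬¬D ∨ ¬E)
= E ∧ ¬E ∨ D ∧ A ∨ ¬D ∧ A ∨ ¬(¬¬D ∨ ¬E)   — complement / identity
= E ∧ ¬E ∨ A ∨ ¬(¬¬D ∨ ¬E)   — distribution
= A ∨ ¬(¬¬D ∨ ¬E)   — complement / identity
= A ∨ ¬D ∧ E   — De Morgan
This depends on A, D, E, so it is not a constant.

neither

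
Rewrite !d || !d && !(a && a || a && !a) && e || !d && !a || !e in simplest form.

!d || !d && !(a && a || a && !a) && e || !d && !a || !e
= !d || !d && !a && e || !d && !a || !e
= !d || !d && !a || !e
= !d || !e

!d || !e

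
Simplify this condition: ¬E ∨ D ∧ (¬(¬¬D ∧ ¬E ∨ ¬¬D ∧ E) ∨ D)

¬E ∨ D

¬E ∨ D ∧ (¬(¬¬D ∧ ¬E ∨ ¬¬D ∧ E) ∨ D)
= ¬E ∨ D ∧ (¬¬¬D ∨ D)   (distribution)
= ¬E ∨ D ∧ (¬D ∨ D)   (double negation)
= ¬E ∨ D   (complement / identity)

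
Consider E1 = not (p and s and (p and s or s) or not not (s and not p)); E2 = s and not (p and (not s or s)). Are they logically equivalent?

E1: not (p and s and (p and s or s) or not not (s and not p))
    = not (p and s or not not (s and not p))   [absorption]
    = not (p and s or s and not p)   [double negation]
    = not s   [distribution]
E2: s and not (p and (not s or s))
    = s and not p   [complement / identity]
These differ: at p=0, s=0, E1 = 1 but E2 = 0.

No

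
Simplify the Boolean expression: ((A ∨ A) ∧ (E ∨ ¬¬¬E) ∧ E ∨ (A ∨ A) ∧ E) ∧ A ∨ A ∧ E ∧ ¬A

A ∧ E

((A ∨ A) ∧ (E ∨ ¬¬¬E) ∧ E ∨ (A ∨ A) ∧ E) ∧ A ∨ A ∧ E ∧ ¬A
= ((A ∨ A) ∧ (E ∨ ¬E) ∧ E ∨ (A ∨ A) ∧ E) ∧ A ∨ A ∧ E ∧ ¬A   (double negation)
= ((A ∨ A) ∧ E ∨ (A ∨ A) ∧ E) ∧ A ∨ A ∧ E ∧ ¬A   (complement / identity)
= (A ∨ A) ∧ E ∧ A ∨ A ∧ E ∧ ¬A   (idempotence)
= A ∧ E ∧ A ∨ A ∧ E ∧ ¬A   (idempotence)
= A ∧ E   (distribution)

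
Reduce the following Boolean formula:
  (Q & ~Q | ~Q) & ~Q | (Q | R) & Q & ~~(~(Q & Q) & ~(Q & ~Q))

~Q

(Q & ~Q | ~Q) & ~Q | (Q | R) & Q & ~~(~(Q & Q) & ~(Q & ~Q))
= (Q & ~Q | ~Q) & ~Q | (Q | R) & Q & ~(Q & Q | Q & ~Q)   — De Morgan
= ~Q & ~Q | (Q | R) & Q & ~(Q & Q | Q & ~Q)   — complement / identity
= ~Q & ~Q | (Q | R) & Q & ~Q   — distribution
= ~Q & ~Q | Q & ~Q   — absorption
= ~Q   — distribution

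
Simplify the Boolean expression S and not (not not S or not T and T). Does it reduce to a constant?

False

S and not (not not S or not T and T)
= S and not not not S   — complement / identity
= S and not S   — double negation
= False   — complement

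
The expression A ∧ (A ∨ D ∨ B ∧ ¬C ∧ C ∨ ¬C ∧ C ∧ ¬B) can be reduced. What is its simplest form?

A

A ∧ (A ∨ D ∨ B ∧ ¬C ∧ C ∨ ¬C ∧ C ∧ ¬B)
= A ∧ (A ∨ D ∨ ¬C ∧ C)   [distribution]
= A ∧ (A ∨ D)   [complement / identity]
= A   [absorption]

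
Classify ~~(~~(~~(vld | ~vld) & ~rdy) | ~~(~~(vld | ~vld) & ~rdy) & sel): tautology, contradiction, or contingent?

~~(~~(~~(vld | ~vld) & ~rdy) | ~~(~~(vld | ~vld) & ~rdy) & sel)
= ~~~~(~~(vld | ~vld) & ~rdy)   — absorption
= ~~~~((vld | ~vld) & ~rdy)   — double negation
= ~~~~~rdy   — complement / identity
= ~~~rdy   — double negation
= ~rdy   — double negation
This depends on rdy, so it is not a constant.

contingent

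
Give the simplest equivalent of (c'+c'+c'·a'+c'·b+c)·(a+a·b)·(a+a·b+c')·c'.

a·c'

(c'+c'+c'·a'+c'·b+c)·(a+a·b)·(a+a·b+c')·c'
= (c'+c'+c'·a'+c'·b+c)·(a+a·b)·c'   [absorption]
= (c'+c'+c'·b+c)·(a+a·b)·c'   [absorption]
= (c'+c'+c)·(a+a·b)·c'   [absorption]
= (c'+c)·(a+a·b)·c'   [idempotence]
= (c'+c)·a·c'   [absorption]
= a·c'   [complement / identity]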